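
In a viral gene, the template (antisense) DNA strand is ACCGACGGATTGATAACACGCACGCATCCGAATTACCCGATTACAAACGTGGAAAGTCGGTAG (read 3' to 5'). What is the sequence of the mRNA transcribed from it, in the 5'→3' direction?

5'-UGGCUGCCUAACUAUUGUGCGUGCGUAGGCUUAAUGGGCUAAUGUUUGCACCUUUCAGCCAUC-3'

Reading the template 3'→5' as shown, RNA polymerase pairs each base (A→U, T→A, G↔C) to build mRNA 5'→3' directly.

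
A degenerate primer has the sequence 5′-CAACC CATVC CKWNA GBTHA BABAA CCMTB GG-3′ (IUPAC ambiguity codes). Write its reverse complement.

5′-CCVAKGGTTVTVTDAVCTNWMGGBATGGGTTG-3′

Standard pairs A↔T, G↔C; ambiguity codes pair M↔K, W↔W, B↔V, H↔D, N↔N. Complement (GTTGGGTABGGMWNTCVADTVTVTTGGKAVCC), then reverse for 5'→3'.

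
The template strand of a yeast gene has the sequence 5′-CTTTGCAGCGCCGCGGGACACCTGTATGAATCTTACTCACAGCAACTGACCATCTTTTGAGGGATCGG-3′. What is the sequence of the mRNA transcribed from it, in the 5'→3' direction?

5'-CCGAUCCCUCAAAAGAUGGUCAGUUGCUGUGAGUAAGAUUCAUACAGGUGUCCCGCGGCGCUGCAAAG-3'

RNA polymerase reads the template 3'→5' and synthesizes mRNA 5'→3' by base-pairing (A→U, T→A, G↔C). The complement of the template is GAAACGTCGCGGCGCCCTGTGGACATACTTAGAATGAGTGTCGTTGACTGGTAGAAAACTCCCTAGCC; antiparallel, so 5'→3' the coding strand is CCGATCCCTCAAAAGATGGTCAGTTGCTGTGAGTAAGATTCATACAGGTGTCCCGCGGCGCTGCAAAG. Replace T with U for the mRNA.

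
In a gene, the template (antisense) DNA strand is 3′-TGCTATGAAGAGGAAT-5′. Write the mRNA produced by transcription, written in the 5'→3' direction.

5'-ACGAUACUUCUCCUUA-3'

Reading the template 3'→5' as shown, RNA polymerase pairs each base (A→U, T→A, G↔C) to build mRNA 5'→3' directly.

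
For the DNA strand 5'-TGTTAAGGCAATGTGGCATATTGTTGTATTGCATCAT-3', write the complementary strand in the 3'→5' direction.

3′-ACAATTCCGTTACACCGTATAACAACATAACGTAGTA-5′

Base-pairing A↔T, G↔C gives the complement. The complementary strand is antiparallel, so paired with a 5'→3' strand it runs 3'→5'.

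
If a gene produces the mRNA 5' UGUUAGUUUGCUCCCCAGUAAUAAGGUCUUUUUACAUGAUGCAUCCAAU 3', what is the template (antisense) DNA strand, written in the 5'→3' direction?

5′-ATTGGATGCATCATGTAAAAAGACCTTATTACTGGGGAGCAAACTAACA-3′

Replace U with T to get the coding DNA strand: TGTTAGTTTGCTCCCCAGTAATAAGGTCTTTTTACATGATGCATCCAAT. The template strand is its reverse complement (complement ACAATCAAACGAGGGGTCATTATTCCAGAAAAATGTACTACGTAGGTTA, then reverse).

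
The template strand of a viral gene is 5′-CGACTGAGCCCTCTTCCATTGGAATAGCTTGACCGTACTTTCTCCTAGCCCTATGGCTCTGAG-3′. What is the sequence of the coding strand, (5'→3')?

The coding strand is complementary and antiparallel to the template: take the complement (A↔T, G↔C) and reverse.

5'-CTCAGAGCCATAGGGCTAGGAGAAAGTACGGTCAAGCTATTCCAATGGAAGAGGGCTCAGTCG-3'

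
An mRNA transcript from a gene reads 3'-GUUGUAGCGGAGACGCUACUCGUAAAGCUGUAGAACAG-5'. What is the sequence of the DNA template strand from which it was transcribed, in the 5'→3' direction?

Written 5'→3' the mRNA is GACAAGAUGUCGAAAUGCUCAUCGCAGAGGCGAUGUUG, so the coding DNA strand is GACAAGATGTCGAAATGCTCATCGCAGAGGCGATGTTG. The template is its reverse complement.

5'-CAACATCGCCTCTGCGATGAGCATTTCGACATCTTGTC-3'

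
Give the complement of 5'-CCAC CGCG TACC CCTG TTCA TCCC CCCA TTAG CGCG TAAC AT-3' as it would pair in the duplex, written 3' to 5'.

Base-pairing A↔T, G↔C gives the complement. The complementary strand is antiparallel, so paired with a 5'→3' strand it runs 3'→5'.

3'-GGTGGCGCATGGGGACAAGTAGGGGGGTAATCGCGCATTGTA-5'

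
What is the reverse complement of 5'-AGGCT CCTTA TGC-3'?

Complement each base (A↔T, G↔C): TCCGAGGAATACG. Then reverse.

5′-GCATAAGGAGCCT-3′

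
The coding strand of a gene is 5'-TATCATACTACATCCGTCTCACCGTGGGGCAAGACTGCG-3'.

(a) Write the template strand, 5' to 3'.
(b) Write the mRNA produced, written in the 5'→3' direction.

(a) The template strand is the reverse complement of the coding strand: complement ATAGTATGATGTAGGCAGAGTGGCACCCCGTTCTGACGC, then reverse.
(b) mRNA matches the coding strand with T→U.

(a) 5'-CGCAGTCTTGCCCCACGGTGAGACGGATGTAGTATGATA-3'
(b) 5'-UAUCAUACUACAUCCGUCUCACCGUGGGGCAAGACUGCG-3'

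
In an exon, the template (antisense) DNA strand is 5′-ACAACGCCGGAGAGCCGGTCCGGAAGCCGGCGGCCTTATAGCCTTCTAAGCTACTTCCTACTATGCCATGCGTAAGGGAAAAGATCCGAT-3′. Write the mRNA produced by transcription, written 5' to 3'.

5'-AUCGGAUCUUUUCCCUUACGCAUGGCAUAGUAGGAAGUAGCUUAGAAGGCUAUAAGGCCGCCGGCUUCCGGACCGGCUCUCCGGCGUUGU-3'

RNA polymerase reads the template 3'→5' and synthesizes mRNA 5'→3' by base-pairing (A→U, T→A, G↔C). The complement of the template is TGTTGCGGCCTCTCGGCCAGGCCTTCGGCCGCCGGAATATCGGAAGATTCGATGAAGGATGATACGGTACGCATTCCCTTTTCTAGGCTA; antiparallel, so 5'→3' the coding strand is ATCGGATCTTTTCCCTTACGCATGGCATAGTAGGAAGTAGCTTAGAAGGCTATAAGGCCGCCGGCTTCCGGACCGGCTCTCCGGCGTTGT. Replace T with U for the mRNA.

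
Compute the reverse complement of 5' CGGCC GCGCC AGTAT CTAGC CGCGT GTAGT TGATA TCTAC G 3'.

5'-CGTAGATATCAACTACACGCGGCTAGATACTGGCGCGGCCG-3'

Reading the sequence 3'→5' and pairing each base (A↔T, G↔C) gives the reverse complement directly.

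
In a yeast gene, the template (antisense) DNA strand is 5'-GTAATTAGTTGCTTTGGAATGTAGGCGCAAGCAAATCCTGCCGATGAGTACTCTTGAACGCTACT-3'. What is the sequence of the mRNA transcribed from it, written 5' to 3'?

5'-AGUAGCGUUCAAGAGUACUCAUCGGCAGGAUUUGCUUGCGCCUACAUUCCAAAGCAACUAAUUAC-3'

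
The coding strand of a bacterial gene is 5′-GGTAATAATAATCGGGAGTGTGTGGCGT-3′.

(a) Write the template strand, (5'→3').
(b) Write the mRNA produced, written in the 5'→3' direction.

(a) The template strand is the reverse complement of the coding strand: complement CCATTATTATTAGCCCTCACACACCGCA, then reverse.
(b) mRNA matches the coding strand with T→U.

(a) 5′-ACGCCACACACTCCCGATTATTATTACC-3′
(b) 5'-GGUAAUAAUAAUCGGGAGUGUGUGGCGU-3'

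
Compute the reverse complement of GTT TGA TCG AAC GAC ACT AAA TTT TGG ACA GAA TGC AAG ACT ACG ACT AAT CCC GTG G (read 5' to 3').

5′-CCACGGGATTAGTCGTAGTCTTGCATTCTGTCCAAAATTTAGTGTCGTTCGATCAAAC-3′

Complement each base (A↔T, G↔C): CAAACTAGCTTGCTGTGATTTAAAACCTGTCTTACGTTCTGATGCTGATTAGGGCACC. Then reverse.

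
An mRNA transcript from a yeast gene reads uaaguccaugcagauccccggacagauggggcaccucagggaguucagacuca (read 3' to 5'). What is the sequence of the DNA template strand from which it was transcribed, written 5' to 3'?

5'-ATTCAGGTACGTCTAGGGGCCTGTCTACCCCGTGGAGTCCCTCAAGTCTGAGT-3'

Written 5'→3' the mRNA is ACUCAGACUUGAGGGACUCCACGGGGUAGACAGGCCCCUAGACGUACCUGAAU, so the coding DNA strand is ACTCAGACTTGAGGGACTCCACGGGGTAGACAGGCCCCTAGACGTACCTGAAT. The template is its reverse complement.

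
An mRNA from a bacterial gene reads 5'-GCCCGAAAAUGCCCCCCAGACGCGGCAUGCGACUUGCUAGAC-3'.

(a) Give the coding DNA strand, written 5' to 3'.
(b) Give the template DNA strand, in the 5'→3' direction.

(a) The coding strand matches the mRNA with U→T.
(b) The template strand is the reverse complement of the coding strand.

(a) 5'-GCCCGAAAATGCCCCCCAGACGCGGCATGCGACTTGCTAGAC-3'
(b) 5'-GTCTAGCAAGTCGCATGCCGCGTCTGGGGGGCATTTTCGGGC-3'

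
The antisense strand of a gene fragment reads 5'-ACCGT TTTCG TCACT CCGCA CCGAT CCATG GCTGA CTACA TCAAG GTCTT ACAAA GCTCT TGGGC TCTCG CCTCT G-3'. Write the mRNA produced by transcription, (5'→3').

The mRNA has the sequence of the coding strand (reverse complement of the template) with T→U. Reverse complement of ACCGTTTTCGTCACTCCGCACCGATCCATGGCTGACTACATCAAGGTCTTACAAAGCTCTTGGGCTCTCGCCTCTG is CAGAGGCGAGAGCCCAAGAGCTTTGTAAGACCTTGATGTAGTCAGCCATGGATCGGTGCGGAGTGACGAAAACGGT; then T→U.

5′-CAGAGGCGAGAGCCCAAGAGCUUUGUAAGACCUUGAUGUAGUCAGCCAUGGAUCGGUGCGGAGUGACGAAAACGGU-3′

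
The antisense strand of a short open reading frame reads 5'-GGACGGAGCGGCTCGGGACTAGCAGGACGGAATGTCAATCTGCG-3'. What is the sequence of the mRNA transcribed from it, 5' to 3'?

RNA polymerase reads the template 3'→5' and synthesizes mRNA 5'→3' by base-pairing (A→U, T→A, G↔C). The complement of the template is CCTGCCTCGCCGAGCCCTGATCGTCCTGCCTTACAGTTAGACGC; antiparallel, so 5'→3' the coding strand is CGCAGATTGACATTCCGTCCTGCTAGTCCCGAGCCGCTCCGTCC. Replace T with U for the mRNA.

5′-CGCAGAUUGACAUUCCGUCCUGCUAGUCCCGAGCCGCUCCGUCC-3′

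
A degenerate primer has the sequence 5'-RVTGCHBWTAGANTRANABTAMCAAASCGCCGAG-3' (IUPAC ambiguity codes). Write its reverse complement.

Standard pairs A↔T, G↔C; ambiguity codes pair R↔Y, M↔K, W↔W, S↔S, B↔V, H↔D, N↔N. Complement (YBACGDVWATCTNAYTNTVATKGTTTSGCGGCTC), then reverse for 5'→3'.

5'-CTCGGCGSTTTGKTAVTNTYANTCTAWVDGCABY-3'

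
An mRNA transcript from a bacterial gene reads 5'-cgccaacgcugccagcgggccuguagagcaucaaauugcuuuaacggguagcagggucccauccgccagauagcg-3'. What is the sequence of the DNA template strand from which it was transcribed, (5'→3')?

Replace U with T to get the coding DNA strand: CGCCAACGCTGCCAGCGGGCCTGTAGAGCATCAAATTGCTTTAACGGGTAGCAGGGTCCCATCCGCCAGATAGCG. The template strand is its reverse complement (complement GCGGTTGCGACGGTCGCCCGGACATCTCGTAGTTTAACGAAATTGCCCATCGTCCCAGGGTAGGCGGTCTATCGC, then reverse).

5'-CGCTATCTGGCGGATGGGACCCTGCTACCCGTTAAAGCAATTTGATGCTCTACAGGCCCGCTGGCAGCGTTGGCG-3'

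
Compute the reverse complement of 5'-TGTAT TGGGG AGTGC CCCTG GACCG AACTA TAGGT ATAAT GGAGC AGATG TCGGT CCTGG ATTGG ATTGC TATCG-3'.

Complement each base (A↔T, G↔C): ACATAACCCCTCACGGGGACCTGGCTTGATATCCATATTACCTCGTCTACAGCCAGGACCTAACCTAACGATAGC. Then reverse.

5'-CGATAGCAATCCAATCCAGGACCGACATCTGCTCCATTATACCTATAGTTCGGTCCAGGGGCACTCCCCAATACA-3'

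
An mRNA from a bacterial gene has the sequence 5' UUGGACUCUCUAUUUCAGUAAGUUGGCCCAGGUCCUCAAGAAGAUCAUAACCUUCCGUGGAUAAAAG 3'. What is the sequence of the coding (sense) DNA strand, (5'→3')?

5'-TTGGACTCTCTATTTCAGTAAGTTGGCCCAGGTCCTCAAGAAGATCATAACCTTCCGTGGATAAAAG-3'

The coding DNA strand has the same 5'→3' sequence as the mRNA with U replaced by T.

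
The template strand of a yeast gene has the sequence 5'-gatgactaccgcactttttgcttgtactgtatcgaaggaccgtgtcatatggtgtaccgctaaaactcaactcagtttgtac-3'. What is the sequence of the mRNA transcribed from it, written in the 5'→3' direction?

5'-GUACAAACUGAGUUGAGUUUUAGCGGUACACCAUAUGACACGGUCCUUCGAUACAGUACAAGCAAAAAGUGCGGUAGUCAUC-3'

The mRNA has the sequence of the coding strand (reverse complement of the template) with T→U. Reverse complement of GATGACTACCGCACTTTTTGCTTGTACTGTATCGAAGGACCGTGTCATATGGTGTACCGCTAAAACTCAACTCAGTTTGTAC is GTACAAACTGAGTTGAGTTTTAGCGGTACACCATATGACACGGTCCTTCGATACAGTACAAGCAAAAAGTGCGGTAGTCATC; then T→U.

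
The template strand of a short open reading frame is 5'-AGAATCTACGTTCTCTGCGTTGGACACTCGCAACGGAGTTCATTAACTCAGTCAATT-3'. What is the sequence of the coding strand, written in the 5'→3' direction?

The coding strand is complementary and antiparallel to the template: take the complement (A↔T, G↔C) and reverse.

5′-AATTGACTGAGTTAATGAACTCCGTTGCGAGTGTCCAACGCAGAGAACGTAGATTCT-3′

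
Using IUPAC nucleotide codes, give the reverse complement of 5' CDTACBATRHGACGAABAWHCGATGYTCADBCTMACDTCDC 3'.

5'-GHGAHGTKAGVHTGARCATCGDWTVTTCGTCDYATVGTAHG-3'

Standard pairs A↔T, G↔C; ambiguity codes pair R↔Y, M↔K, W↔W, B↔V, D↔H. Complement (GHATGVTAYDCTGCTTVTWDGCTACRAGTHVGAKTGHAGHG), then reverse for 5'→3'.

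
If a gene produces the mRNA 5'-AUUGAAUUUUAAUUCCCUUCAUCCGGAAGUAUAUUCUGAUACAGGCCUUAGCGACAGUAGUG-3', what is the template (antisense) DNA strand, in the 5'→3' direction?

5'-CACTACTGTCGCTAAGGCCTGTATCAGAATATACTTCCGGATGAAGGGAATTAAAATTCAAT-3'

Replace U with T to get the coding DNA strand: ATTGAATTTTAATTCCCTTCATCCGGAAGTATATTCTGATACAGGCCTTAGCGACAGTAGTG. The template strand is its reverse complement (complement TAACTTAAAATTAAGGGAAGTAGGCCTTCATATAAGACTATGTCCGGAATCGCTGTCATCAC, then reverse).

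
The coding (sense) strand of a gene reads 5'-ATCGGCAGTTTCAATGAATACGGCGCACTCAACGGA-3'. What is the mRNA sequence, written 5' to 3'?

5'-AUCGGCAGUUUCAAUGAAUACGGCGCACUCAACGGA-3'

mRNA has the coding-strand sequence with U in place of T.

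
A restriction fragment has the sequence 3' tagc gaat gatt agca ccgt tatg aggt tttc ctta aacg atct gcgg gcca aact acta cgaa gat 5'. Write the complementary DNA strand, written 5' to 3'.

The strand is given 3'→5', so its complement runs 5'→3' in the same left-to-right order: pair each base A↔T, G↔C.

5'-ATCGCTTACTAATCGTGGCAATACTCCAAAAGGAATTTGCTAGACGCCCGGTTTGATGATGCTTCTA-3'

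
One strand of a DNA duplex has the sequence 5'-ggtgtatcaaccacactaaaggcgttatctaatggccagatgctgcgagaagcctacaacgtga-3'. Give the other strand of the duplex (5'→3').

The complement of GGTGTATCAACCACACTAAAGGCGTTATCTAATGGCCAGATGCTGCGAGAAGCCTACAACGTGA is CCACATAGTTGGTGTGATTTCCGCAATAGATTACCGGTCTACGACGCTCTTCGGATGTTGCACT (A↔T, G↔C). DNA strands are antiparallel, so the complementary strand runs 3'→5'; reversing gives the 5'→3' form.

5′-TCACGTTGTAGGCTTCTCGCAGCATCTGGCCATTAGATAACGCCTTTAGTGTGGTTGATACACC-3′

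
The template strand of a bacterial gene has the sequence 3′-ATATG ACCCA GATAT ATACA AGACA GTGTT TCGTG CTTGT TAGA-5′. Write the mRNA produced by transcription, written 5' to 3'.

5'-UAUACUGGGUCUAUAUAUGUUCUGUCACAAAGCACGAACAAUCU-3'

Reading the template 3'→5' as shown, RNA polymerase pairs each base (A→U, T→A, G↔C) to build mRNA 5'→3' directly.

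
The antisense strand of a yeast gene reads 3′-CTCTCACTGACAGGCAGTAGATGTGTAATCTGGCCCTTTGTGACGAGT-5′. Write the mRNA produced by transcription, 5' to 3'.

Reading the template 3'→5' as shown, RNA polymerase pairs each base (A→U, T→A, G↔C) to build mRNA 5'→3' directly.

5'-GAGAGUGACUGUCCGUCAUCUACACAUUAGACCGGGAAACACUGCUCA-3'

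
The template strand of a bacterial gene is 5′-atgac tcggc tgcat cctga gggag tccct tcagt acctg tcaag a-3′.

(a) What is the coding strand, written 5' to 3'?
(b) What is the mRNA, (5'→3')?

(a) 5'-TCTTGACAGGTACTGAAGGGACTCCCTCAGGATGCAGCCGAGTCAT-3'
(b) 5'-UCUUGACAGGUACUGAAGGGACUCCCUCAGGAUGCAGCCGAGUCAU-3'

(a) The coding strand is the reverse complement of the template: complement TACTGAGCCGACGTAGGACTCCCTCAGGGAAGTCATGGACAGTTCT, then reverse.
(b) mRNA has the coding-strand sequence with T→U.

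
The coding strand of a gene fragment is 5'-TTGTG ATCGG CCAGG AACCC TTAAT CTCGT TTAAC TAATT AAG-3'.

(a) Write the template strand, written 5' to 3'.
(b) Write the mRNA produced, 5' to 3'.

(a) The template strand is the reverse complement of the coding strand: complement AACACTAGCCGGTCCTTGGGAATTAGAGCAAATTGATTAATTC, then reverse.
(b) mRNA matches the coding strand with T→U.

(a) 5'-CTTAATTAGTTAAACGAGATTAAGGGTTCCTGGCCGATCACAA-3'
(b) 5'-UUGUGAUCGGCCAGGAACCCUUAAUCUCGUUUAACUAAUUAAG-3'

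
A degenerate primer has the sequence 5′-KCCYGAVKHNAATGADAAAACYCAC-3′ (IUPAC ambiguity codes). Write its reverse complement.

Standard pairs A↔T, G↔C; ambiguity codes pair Y↔R, K↔M, D↔H, V↔B, N↔N. Complement (MGGRCTBMDNTTACTHTTTTGRGTG), then reverse for 5'→3'.

5'-GTGRGTTTTHTCATTNDMBTCRGGM-3'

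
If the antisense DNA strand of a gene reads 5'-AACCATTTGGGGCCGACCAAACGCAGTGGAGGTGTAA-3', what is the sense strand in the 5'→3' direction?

The coding strand is complementary and antiparallel to the template: take the complement (A↔T, G↔C) and reverse.

5'-TTACACCTCCACTGCGTTTGGTCGGCCCCAAATGGTT-3'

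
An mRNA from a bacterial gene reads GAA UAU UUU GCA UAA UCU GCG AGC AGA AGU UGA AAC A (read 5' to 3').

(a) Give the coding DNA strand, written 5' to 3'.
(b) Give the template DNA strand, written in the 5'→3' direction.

(a) 5'-GAATATTTTGCATAATCTGCGAGCAGAAGTTGAAACA-3'
(b) 5'-TGTTTCAACTTCTGCTCGCAGATTATGCAAAATATTC-3'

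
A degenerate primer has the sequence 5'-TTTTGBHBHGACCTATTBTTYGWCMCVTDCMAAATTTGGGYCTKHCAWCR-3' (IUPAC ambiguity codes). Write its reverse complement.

Standard pairs A↔T, G↔C; ambiguity codes pair R↔Y, M↔K, W↔W, B↔V, D↔H. Complement (AAAACVDVDCTGGATAAVAARCWGKGBAHGKTTTAAACCCRGAMDGTWGY), then reverse for 5'→3'.

5′-YGWTGDMAGRCCCAAATTTKGHABGKGWCRAAVAATAGGTCDVDVCAAAA-3′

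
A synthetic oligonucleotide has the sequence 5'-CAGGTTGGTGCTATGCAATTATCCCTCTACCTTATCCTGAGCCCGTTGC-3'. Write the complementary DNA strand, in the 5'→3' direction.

5'-GCAACGGGCTCAGGATAAGGTAGAGGGATAATTGCATAGCACCAACCTG-3'

Pairing A↔T and G↔C gives GTCCAACCACGATACGTTAATAGGGAGATGGAATAGGACTCGGGCAACG, running 3'→5'. Reverse for the 5'→3' convention.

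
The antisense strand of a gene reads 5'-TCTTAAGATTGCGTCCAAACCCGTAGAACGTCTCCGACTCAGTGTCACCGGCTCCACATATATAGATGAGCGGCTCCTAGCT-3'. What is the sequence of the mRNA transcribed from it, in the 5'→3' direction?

5′-AGCUAGGAGCCGCUCAUCUAUAUAUGUGGAGCCGGUGACACUGAGUCGGAGACGUUCUACGGGUUUGGACGCAAUCUUAAGA-3′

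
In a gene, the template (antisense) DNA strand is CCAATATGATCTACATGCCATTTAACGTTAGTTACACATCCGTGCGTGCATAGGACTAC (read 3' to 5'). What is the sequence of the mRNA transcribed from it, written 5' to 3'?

Reading the template 3'→5' as shown, RNA polymerase pairs each base (A→U, T→A, G↔C) to build mRNA 5'→3' directly.

5'-GGUUAUACUAGAUGUACGGUAAAUUGCAAUCAAUGUGUAGGCACGCACGUAUCCUGAUG-3'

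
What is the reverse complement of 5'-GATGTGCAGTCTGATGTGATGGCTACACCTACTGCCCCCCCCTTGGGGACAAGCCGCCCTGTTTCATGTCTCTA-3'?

5′-TAGAGACATGAAACAGGGCGGCTTGTCCCCAAGGGGGGGGCAGTAGGTGTAGCCATCACATCAGACTGCACATC-3′

Complement each base (A↔T, G↔C): CTACACGTCAGACTACACTACCGATGTGGATGACGGGGGGGGAACCCCTGTTCGGCGGGACAAAGTACAGAGAT. Then reverse.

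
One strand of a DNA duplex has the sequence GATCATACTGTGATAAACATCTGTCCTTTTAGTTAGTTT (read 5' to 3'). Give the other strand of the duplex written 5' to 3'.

The complement of GATCATACTGTGATAAACATCTGTCCTTTTAGTTAGTTT is CTAGTATGACACTATTTGTAGACAGGAAAATCAATCAAA (A↔T, G↔C). DNA strands are antiparallel, so the complementary strand runs 3'→5'; reversing gives the 5'→3' form.

5′-AAACTAACTAAAAGGACAGATGTTTATCACAGTATGATC-3′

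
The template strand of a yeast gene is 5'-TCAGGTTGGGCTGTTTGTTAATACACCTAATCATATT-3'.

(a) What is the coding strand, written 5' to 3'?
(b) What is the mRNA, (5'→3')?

(a) 5′-AATATGATTAGGTGTATTAACAAACAGCCCAACCTGA-3′
(b) 5'-AAUAUGAUUAGGUGUAUUAACAAACAGCCCAACCUGA-3'

(a) The coding strand is the reverse complement of the template: complement AGTCCAACCCGACAAACAATTATGTGGATTAGTATAA, then reverse.
(b) mRNA has the coding-strand sequence with T→U.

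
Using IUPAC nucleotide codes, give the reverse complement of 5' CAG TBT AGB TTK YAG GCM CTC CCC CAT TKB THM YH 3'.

5'-DRKDAVMAATGGGGGAGKGCCTRMAAVCTAVACTG-3'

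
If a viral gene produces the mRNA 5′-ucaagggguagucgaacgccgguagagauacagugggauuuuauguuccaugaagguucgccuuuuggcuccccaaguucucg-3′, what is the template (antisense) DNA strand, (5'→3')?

Replace U with T to get the coding DNA strand: TCAAGGGGTAGTCGAACGCCGGTAGAGATACAGTGGGATTTTATGTTCCATGAAGGTTCGCCTTTTGGCTCCCCAAGTTCTCG. The template strand is its reverse complement (complement AGTTCCCCATCAGCTTGCGGCCATCTCTATGTCACCCTAAAATACAAGGTACTTCCAAGCGGAAAACCGAGGGGTTCAAGAGC, then reverse).

5'-CGAGAACTTGGGGAGCCAAAAGGCGAACCTTCATGGAACATAAAATCCCACTGTATCTCTACCGGCGTTCGACTACCCCTTGA-3'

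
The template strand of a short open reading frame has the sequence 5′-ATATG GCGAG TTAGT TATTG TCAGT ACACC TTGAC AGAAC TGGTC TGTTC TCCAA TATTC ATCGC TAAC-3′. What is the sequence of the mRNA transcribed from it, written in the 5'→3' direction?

5'-GUUAGCGAUGAAUAUUGGAGAACAGACCAGUUCUGUCAAGGUGUACUGACAAUAACUAACUCGCCAUAU-3'

The mRNA has the sequence of the coding strand (reverse complement of the template) with T→U. Reverse complement of ATATGGCGAGTTAGTTATTGTCAGTACACCTTGACAGAACTGGTCTGTTCTCCAATATTCATCGCTAAC is GTTAGCGATGAATATTGGAGAACAGACCAGTTCTGTCAAGGTGTACTGACAATAACTAACTCGCCATAT; then T→U.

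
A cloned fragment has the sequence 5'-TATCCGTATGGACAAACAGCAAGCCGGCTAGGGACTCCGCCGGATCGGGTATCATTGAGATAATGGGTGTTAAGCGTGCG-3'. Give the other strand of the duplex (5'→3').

The complement of TATCCGTATGGACAAACAGCAAGCCGGCTAGGGACTCCGCCGGATCGGGTATCATTGAGATAATGGGTGTTAAGCGTGCG is ATAGGCATACCTGTTTGTCGTTCGGCCGATCCCTGAGGCGGCCTAGCCCATAGTAACTCTATTACCCACAATTCGCACGC (A↔T, G↔C). DNA strands are antiparallel, so the complementary strand runs 3'→5'; reversing gives the 5'→3' form.

5'-CGCACGCTTAACACCCATTATCTCAATGATACCCGATCCGGCGGAGTCCCTAGCCGGCTTGCTGTTTGTCCATACGGATA-3'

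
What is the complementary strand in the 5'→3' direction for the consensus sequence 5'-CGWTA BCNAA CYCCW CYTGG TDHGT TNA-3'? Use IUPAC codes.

5'-TNAACDHACCARGWGGRGTTNGVTAWCG-3'

Standard pairs A↔T, G↔C; ambiguity codes pair Y↔R, W↔W, B↔V, D↔H, N↔N. Complement (GCWATVGNTTGRGGWGRACCAHDCAANT), then reverse for 5'→3'.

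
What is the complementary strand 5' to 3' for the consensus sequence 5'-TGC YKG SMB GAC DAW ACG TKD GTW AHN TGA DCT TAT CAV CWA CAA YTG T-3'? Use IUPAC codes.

Standard pairs A↔T, G↔C; ambiguity codes pair Y↔R, M↔K, W↔W, S↔S, B↔V, D↔H, N↔N. Complement (ACGRMCSKVCTGHTWTGCAMHCAWTDNACTHGAATAGTBGWTGTTRACA), then reverse for 5'→3'.

5'-ACARTTGTWGBTGATAAGHTCANDTWACHMACGTWTHGTCVKSCMRGCA-3'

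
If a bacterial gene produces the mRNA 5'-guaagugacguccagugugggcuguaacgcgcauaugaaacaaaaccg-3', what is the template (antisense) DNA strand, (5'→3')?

5'-CGGTTTTGTTTCATATGCGCGTTACAGCCCACACTGGACGTCACTTAC-3'

Replace U with T to get the coding DNA strand: GTAAGTGACGTCCAGTGTGGGCTGTAACGCGCATATGAAACAAAACCG. The template strand is its reverse complement (complement CATTCACTGCAGGTCACACCCGACATTGCGCGTATACTTTGTTTTGGC, then reverse).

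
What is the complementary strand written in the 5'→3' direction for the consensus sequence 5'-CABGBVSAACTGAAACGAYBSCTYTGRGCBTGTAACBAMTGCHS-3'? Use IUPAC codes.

Standard pairs A↔T, G↔C; ambiguity codes pair R↔Y, M↔K, S↔S, B↔V, H↔D. Complement (GTVCVBSTTGACTTTGCTRVSGARACYCGVACATTGVTKACGDS), then reverse for 5'→3'.

5'-SDGCAKTVGTTACAVGCYCARAGSVRTCGTTTCAGTTSBVCVTG-3'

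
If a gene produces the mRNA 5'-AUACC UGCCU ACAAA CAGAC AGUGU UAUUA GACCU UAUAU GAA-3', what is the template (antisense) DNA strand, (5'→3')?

5'-TTCATATAAGGTCTAATAACACTGTCTGTTTGTAGGCAGGTAT-3'

Replace U with T to get the coding DNA strand: ATACCTGCCTACAAACAGACAGTGTTATTAGACCTTATATGAA. The template strand is its reverse complement (complement TATGGACGGATGTTTGTCTGTCACAATAATCTGGAATATACTT, then reverse).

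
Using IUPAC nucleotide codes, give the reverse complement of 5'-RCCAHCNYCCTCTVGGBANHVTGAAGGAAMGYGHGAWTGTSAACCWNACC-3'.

Standard pairs A↔T, G↔C; ambiguity codes pair R↔Y, M↔K, W↔W, S↔S, B↔V, H↔D, N↔N. Complement (YGGTDGNRGGAGABCCVTNDBACTTCCTTKCRCDCTWACASTTGGWNTGG), then reverse for 5'→3'.

5'-GGTNWGGTTSACAWTCDCRCKTTCCTTCABDNTVCCBAGAGGRNGDTGGY-3'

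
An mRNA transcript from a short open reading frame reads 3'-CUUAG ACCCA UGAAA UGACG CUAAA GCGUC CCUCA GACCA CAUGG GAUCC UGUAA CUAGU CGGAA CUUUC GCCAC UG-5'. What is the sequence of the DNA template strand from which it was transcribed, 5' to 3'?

5'-GAATCTGGGTACTTTACTGCGATTTCGCAGGGAGTCTGGTGTACCCTAGGACATTGATCAGCCTTGAAAGCGGTGAC-3'

Written 5'→3' the mRNA is GUCACCGCUUUCAAGGCUGAUCAAUGUCCUAGGGUACACCAGACUCCCUGCGAAAUCGCAGUAAAGUACCCAGAUUC, so the coding DNA strand is GTCACCGCTTTCAAGGCTGATCAATGTCCTAGGGTACACCAGACTCCCTGCGAAATCGCAGTAAAGTACCCAGATTC. The template is its reverse complement.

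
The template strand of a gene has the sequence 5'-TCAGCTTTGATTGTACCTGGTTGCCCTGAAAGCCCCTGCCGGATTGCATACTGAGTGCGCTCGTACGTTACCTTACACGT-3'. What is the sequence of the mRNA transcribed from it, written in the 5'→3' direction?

5'-ACGUGUAAGGUAACGUACGAGCGCACUCAGUAUGCAAUCCGGCAGGGGCUUUCAGGGCAACCAGGUACAAUCAAAGCUGA-3'

The mRNA has the sequence of the coding strand (reverse complement of the template) with T→U. Reverse complement of TCAGCTTTGATTGTACCTGGTTGCCCTGAAAGCCCCTGCCGGATTGCATACTGAGTGCGCTCGTACGTTACCTTACACGT is ACGTGTAAGGTAACGTACGAGCGCACTCAGTATGCAATCCGGCAGGGGCTTTCAGGGCAACCAGGTACAATCAAAGCTGA; then T→U.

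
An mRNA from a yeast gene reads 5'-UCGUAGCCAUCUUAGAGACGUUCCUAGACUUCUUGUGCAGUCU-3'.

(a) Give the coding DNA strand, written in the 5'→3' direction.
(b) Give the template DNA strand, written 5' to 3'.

(a) The coding strand matches the mRNA with U→T.
(b) The template strand is the reverse complement of the coding strand.

(a) 5'-TCGTAGCCATCTTAGAGACGTTCCTAGACTTCTTGTGCAGTCT-3'
(b) 5'-AGACTGCACAAGAAGTCTAGGAACGTCTCTAAGATGGCTACGA-3'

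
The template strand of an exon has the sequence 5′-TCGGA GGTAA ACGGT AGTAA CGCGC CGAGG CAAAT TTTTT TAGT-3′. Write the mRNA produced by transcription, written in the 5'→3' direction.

RNA polymerase reads the template 3'→5' and synthesizes mRNA 5'→3' by base-pairing (A→U, T→A, G↔C). The complement of the template is AGCCTCCATTTGCCATCATTGCGCGGCTCCGTTTAAAAAAATCA; antiparallel, so 5'→3' the coding strand is ACTAAAAAAATTTGCCTCGGCGCGTTACTACCGTTTACCTCCGA. Replace T with U for the mRNA.

5'-ACUAAAAAAAUUUGCCUCGGCGCGUUACUACCGUUUACCUCCGA-3'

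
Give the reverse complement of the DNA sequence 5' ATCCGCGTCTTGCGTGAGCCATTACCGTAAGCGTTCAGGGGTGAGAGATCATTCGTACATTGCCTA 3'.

5'-TAGGCAATGTACGAATGATCTCTCACCCCTGAACGCTTACGGTAATGGCTCACGCAAGACGCGGAT-3'

Reading the sequence 3'→5' and pairing each base (A↔T, G↔C) gives the reverse complement directly.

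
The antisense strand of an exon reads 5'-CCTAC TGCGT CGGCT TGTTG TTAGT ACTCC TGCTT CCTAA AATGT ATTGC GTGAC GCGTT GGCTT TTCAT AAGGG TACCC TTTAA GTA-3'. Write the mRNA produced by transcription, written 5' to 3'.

5'-UACUUAAAGGGUACCCUUAUGAAAAGCCAACGCGUCACGCAAUACAUUUUAGGAAGCAGGAGUACUAACAACAAGCCGACGCAGUAGG-3'

RNA polymerase reads the template 3'→5' and synthesizes mRNA 5'→3' by base-pairing (A→U, T→A, G↔C). The complement of the template is GGATGACGCAGCCGAACAACAATCATGAGGACGAAGGATTTTACATAACGCACTGCGCAACCGAAAAGTATTCCCATGGGAAATTCAT; antiparallel, so 5'→3' the coding strand is TACTTAAAGGGTACCCTTATGAAAAGCCAACGCGTCACGCAATACATTTTAGGAAGCAGGAGTACTAACAACAAGCCGACGCAGTAGG. Replace T with U for the mRNA.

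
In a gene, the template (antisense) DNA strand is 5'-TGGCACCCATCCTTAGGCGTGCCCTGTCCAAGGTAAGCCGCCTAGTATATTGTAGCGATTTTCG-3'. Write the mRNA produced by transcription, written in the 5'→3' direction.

RNA polymerase reads the template 3'→5' and synthesizes mRNA 5'→3' by base-pairing (A→U, T→A, G↔C). The complement of the template is ACCGTGGGTAGGAATCCGCACGGGACAGGTTCCATTCGGCGGATCATATAACATCGCTAAAAGC; antiparallel, so 5'→3' the coding strand is CGAAAATCGCTACAATATACTAGGCGGCTTACCTTGGACAGGGCACGCCTAAGGATGGGTGCCA. Replace T with U for the mRNA.

5'-CGAAAAUCGCUACAAUAUACUAGGCGGCUUACCUUGGACAGGGCACGCCUAAGGAUGGGUGCCA-3'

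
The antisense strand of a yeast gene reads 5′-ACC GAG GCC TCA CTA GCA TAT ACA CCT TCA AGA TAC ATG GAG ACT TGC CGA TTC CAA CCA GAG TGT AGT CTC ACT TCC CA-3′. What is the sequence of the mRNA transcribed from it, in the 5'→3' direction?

5'-UGGGAAGUGAGACUACACUCUGGUUGGAAUCGGCAAGUCUCCAUGUAUCUUGAAGGUGUAUAUGCUAGUGAGGCCUCGGU-3'

The mRNA has the sequence of the coding strand (reverse complement of the template) with T→U. Reverse complement of ACCGAGGCCTCACTAGCATATACACCTTCAAGATACATGGAGACTTGCCGATTCCAACCAGAGTGTAGTCTCACTTCCCA is TGGGAAGTGAGACTACACTCTGGTTGGAATCGGCAAGTCTCCATGTATCTTGAAGGTGTATATGCTAGTGAGGCCTCGGT; then T→U.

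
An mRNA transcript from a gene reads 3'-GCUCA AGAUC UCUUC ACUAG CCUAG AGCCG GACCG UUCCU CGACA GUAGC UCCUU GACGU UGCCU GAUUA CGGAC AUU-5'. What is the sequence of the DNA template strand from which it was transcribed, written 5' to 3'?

5'-CGAGTTCTAGAGAAGTGATCGGATCTCGGCCTGGCAAGGAGCTGTCATCGAGGAACTGCAACGGACTAATGCCTGTAA-3'

Written 5'→3' the mRNA is UUACAGGCAUUAGUCCGUUGCAGUUCCUCGAUGACAGCUCCUUGCCAGGCCGAGAUCCGAUCACUUCUCUAGAACUCG, so the coding DNA strand is TTACAGGCATTAGTCCGTTGCAGTTCCTCGATGACAGCTCCTTGCCAGGCCGAGATCCGATCACTTCTCTAGAACTCG. The template is its reverse complement.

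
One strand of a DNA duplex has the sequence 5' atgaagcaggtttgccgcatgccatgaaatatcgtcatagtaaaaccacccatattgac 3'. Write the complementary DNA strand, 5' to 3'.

Pairing A↔T and G↔C gives TACTTCGTCCAAACGGCGTACGGTACTTTATAGCAGTATCATTTTGGTGGGTATAACTG, running 3'→5'. Reverse for the 5'→3' convention.

5'-GTCAATATGGGTGGTTTTACTATGACGATATTTCATGGCATGCGGCAAACCTGCTTCAT-3'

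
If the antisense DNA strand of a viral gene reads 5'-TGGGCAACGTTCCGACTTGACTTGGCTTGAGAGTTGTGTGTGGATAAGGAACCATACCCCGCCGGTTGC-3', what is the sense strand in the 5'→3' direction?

5′-GCAACCGGCGGGGTATGGTTCCTTATCCACACACAACTCTCAAGCCAAGTCAAGTCGGAACGTTGCCCA-3′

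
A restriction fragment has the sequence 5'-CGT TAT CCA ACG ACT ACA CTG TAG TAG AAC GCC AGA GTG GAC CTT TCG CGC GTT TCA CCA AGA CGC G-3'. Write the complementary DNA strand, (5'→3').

Pairing A↔T and G↔C gives GCAATAGGTTGCTGATGTGACATCATCTTGCGGTCTCACCTGGAAAGCGCGCAAAGTGGTTCTGCGC, running 3'→5'. Reverse for the 5'→3' convention.

5′-CGCGTCTTGGTGAAACGCGCGAAAGGTCCACTCTGGCGTTCTACTACAGTGTAGTCGTTGGATAACG-3′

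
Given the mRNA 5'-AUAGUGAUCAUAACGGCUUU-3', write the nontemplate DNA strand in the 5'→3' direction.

5'-ATAGTGATCATAACGGCTTT-3'

The coding DNA strand has the same 5'→3' sequence as the mRNA with U replaced by T.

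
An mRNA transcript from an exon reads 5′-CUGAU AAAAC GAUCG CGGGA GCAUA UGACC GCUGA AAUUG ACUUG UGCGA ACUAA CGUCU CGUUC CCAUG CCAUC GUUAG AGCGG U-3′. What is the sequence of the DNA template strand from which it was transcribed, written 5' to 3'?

Replace U with T to get the coding DNA strand: CTGATAAAACGATCGCGGGAGCATATGACCGCTGAAATTGACTTGTGCGAACTAACGTCTCGTTCCCATGCCATCGTTAGAGCGGT. The template strand is its reverse complement (complement GACTATTTTGCTAGCGCCCTCGTATACTGGCGACTTTAACTGAACACGCTTGATTGCAGAGCAAGGGTACGGTAGCAATCTCGCCA, then reverse).

5′-ACCGCTCTAACGATGGCATGGGAACGAGACGTTAGTTCGCACAAGTCAATTTCAGCGGTCATATGCTCCCGCGATCGTTTTATCAG-3′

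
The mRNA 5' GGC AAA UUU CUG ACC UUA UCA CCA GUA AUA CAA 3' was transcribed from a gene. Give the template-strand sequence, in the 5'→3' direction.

5'-TTGTATTACTGGTGATAAGGTCAGAAATTTGCC-3'

Replace U with T to get the coding DNA strand: GGCAAATTTCTGACCTTATCACCAGTAATACAA. The template strand is its reverse complement (complement CCGTTTAAAGACTGGAATAGTGGTCATTATGTT, then reverse).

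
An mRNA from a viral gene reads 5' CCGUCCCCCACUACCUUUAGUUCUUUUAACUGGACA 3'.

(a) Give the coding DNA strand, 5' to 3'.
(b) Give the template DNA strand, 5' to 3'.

(a) The coding strand matches the mRNA with U→T.
(b) The template strand is the reverse complement of the coding strand.

(a) 5′-CCGTCCCCCACTACCTTTAGTTCTTTTAACTGGACA-3′
(b) 5'-TGTCCAGTTAAAAGAACTAAAGGTAGTGGGGGACGG-3'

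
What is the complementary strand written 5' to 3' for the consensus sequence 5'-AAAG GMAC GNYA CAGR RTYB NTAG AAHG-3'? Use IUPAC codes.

5'-CDTTCTANVRAYYCTGTRNCGTKCCTTT-3'

Standard pairs A↔T, G↔C; ambiguity codes pair R↔Y, M↔K, B↔V, H↔D, N↔N. Complement (TTTCCKTGCNRTGTCYYARVNATCTTDC), then reverse for 5'→3'.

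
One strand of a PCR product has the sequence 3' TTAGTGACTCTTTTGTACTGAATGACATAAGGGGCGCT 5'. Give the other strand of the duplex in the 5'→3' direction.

The strand is given 3'→5', so its complement runs 5'→3' in the same left-to-right order: pair each base A↔T, G↔C.

5'-AATCACTGAGAAAACATGACTTACTGTATTCCCCGCGA-3'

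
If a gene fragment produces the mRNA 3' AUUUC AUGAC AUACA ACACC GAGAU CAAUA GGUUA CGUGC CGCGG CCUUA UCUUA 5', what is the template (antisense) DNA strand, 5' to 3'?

5'-TAAAGTACTGTATGTTGTGGCTCTAGTTATCCAATGCACGGCGCCGGAATAGAAT-3'

Written 5'→3' the mRNA is AUUCUAUUCCGGCGCCGUGCAUUGGAUAACUAGAGCCACAACAUACAGUACUUUA, so the coding DNA strand is ATTCTATTCCGGCGCCGTGCATTGGATAACTAGAGCCACAACATACAGTACTTTA. The template is its reverse complement.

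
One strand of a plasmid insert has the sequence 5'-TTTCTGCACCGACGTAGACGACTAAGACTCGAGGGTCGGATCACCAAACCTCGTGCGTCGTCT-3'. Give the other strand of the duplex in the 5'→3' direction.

5'-AGACGACGCACGAGGTTTGGTGATCCGACCCTCGAGTCTTAGTCGTCTACGTCGGTGCAGAAA-3'

The complement of TTTCTGCACCGACGTAGACGACTAAGACTCGAGGGTCGGATCACCAAACCTCGTGCGTCGTCT is AAAGACGTGGCTGCATCTGCTGATTCTGAGCTCCCAGCCTAGTGGTTTGGAGCACGCAGCAGA (A↔T, G↔C). DNA strands are antiparallel, so the complementary strand runs 3'→5'; reversing gives the 5'→3' form.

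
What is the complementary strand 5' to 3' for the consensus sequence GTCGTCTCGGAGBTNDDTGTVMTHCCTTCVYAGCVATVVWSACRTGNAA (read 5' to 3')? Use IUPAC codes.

Standard pairs A↔T, G↔C; ambiguity codes pair R↔Y, M↔K, W↔W, S↔S, B↔V, D↔H, N↔N. Complement (CAGCAGAGCCTCVANHHACABKADGGAAGBRTCGBTABBWSTGYACNTT), then reverse for 5'→3'.

5'-TTNCAYGTSWBBATBGCTRBGAAGGDAKBACAHHNAVCTCCGAGACGAC-3'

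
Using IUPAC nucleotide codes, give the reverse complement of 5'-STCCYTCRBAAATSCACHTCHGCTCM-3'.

Standard pairs A↔T, G↔C; ambiguity codes pair R↔Y, M↔K, S↔S, B↔V, H↔D. Complement (SAGGRAGYVTTTASGTGDAGDCGAGK), then reverse for 5'→3'.

5'-KGAGCDGADGTGSATTTVYGARGGAS-3'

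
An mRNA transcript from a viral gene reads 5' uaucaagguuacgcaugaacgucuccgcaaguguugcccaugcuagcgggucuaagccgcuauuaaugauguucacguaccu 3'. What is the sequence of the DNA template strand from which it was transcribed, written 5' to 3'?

Replace U with T to get the coding DNA strand: TATCAAGGTTACGCATGAACGTCTCCGCAAGTGTTGCCCATGCTAGCGGGTCTAAGCCGCTATTAATGATGTTCACGTACCT. The template strand is its reverse complement (complement ATAGTTCCAATGCGTACTTGCAGAGGCGTTCACAACGGGTACGATCGCCCAGATTCGGCGATAATTACTACAAGTGCATGGA, then reverse).

5'-AGGTACGTGAACATCATTAATAGCGGCTTAGACCCGCTAGCATGGGCAACACTTGCGGAGACGTTCATGCGTAACCTTGATA-3'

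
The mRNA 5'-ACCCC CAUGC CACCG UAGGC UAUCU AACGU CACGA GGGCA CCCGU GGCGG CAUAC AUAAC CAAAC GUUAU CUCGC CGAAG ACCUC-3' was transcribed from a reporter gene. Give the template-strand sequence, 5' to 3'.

5′-GAGGTCTTCGGCGAGATAACGTTTGGTTATGTATGCCGCCACGGGTGCCCTCGTGACGTTAGATAGCCTACGGTGGCATGGGGGT-3′

Replace U with T to get the coding DNA strand: ACCCCCATGCCACCGTAGGCTATCTAACGTCACGAGGGCACCCGTGGCGGCATACATAACCAAACGTTATCTCGCCGAAGACCTC. The template strand is its reverse complement (complement TGGGGGTACGGTGGCATCCGATAGATTGCAGTGCTCCCGTGGGCACCGCCGTATGTATTGGTTTGCAATAGAGCGGCTTCTGGAG, then reverse).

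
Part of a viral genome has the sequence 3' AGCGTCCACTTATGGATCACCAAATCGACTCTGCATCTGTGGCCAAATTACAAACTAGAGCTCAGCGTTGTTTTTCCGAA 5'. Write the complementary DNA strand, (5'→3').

The strand is given 3'→5', so its complement runs 5'→3' in the same left-to-right order: pair each base A↔T, G↔C.

5'-TCGCAGGTGAATACCTAGTGGTTTAGCTGAGACGTAGACACCGGTTTAATGTTTGATCTCGAGTCGCAACAAAAAGGCTT-3'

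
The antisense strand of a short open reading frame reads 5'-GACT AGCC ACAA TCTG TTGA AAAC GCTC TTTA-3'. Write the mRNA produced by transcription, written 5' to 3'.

5'-UAAAGAGCGUUUUCAACAGAUUGUGGCUAGUC-3'

The mRNA has the sequence of the coding strand (reverse complement of the template) with T→U. Reverse complement of GACTAGCCACAATCTGTTGAAAACGCTCTTTA is TAAAGAGCGTTTTCAACAGATTGTGGCTAGTC; then T→U.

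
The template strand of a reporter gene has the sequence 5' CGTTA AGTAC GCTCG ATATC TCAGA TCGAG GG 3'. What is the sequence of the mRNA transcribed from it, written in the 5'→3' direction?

5′-CCCUCGAUCUGAGAUAUCGAGCGUACUUAACG-3′

The mRNA has the sequence of the coding strand (reverse complement of the template) with T→U. Reverse complement of CGTTAAGTACGCTCGATATCTCAGATCGAGGG is CCCTCGATCTGAGATATCGAGCGTACTTAACG; then T→U.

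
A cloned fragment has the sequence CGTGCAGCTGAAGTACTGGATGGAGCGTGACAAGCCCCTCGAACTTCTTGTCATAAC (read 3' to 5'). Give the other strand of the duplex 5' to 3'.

5′-GCACGTCGACTTCATGACCTACCTCGCACTGTTCGGGGAGCTTGAAGAACAGTATTG-3′

The strand is given 3'→5', so its complement runs 5'→3' in the same left-to-right order: pair each base A↔T, G↔C.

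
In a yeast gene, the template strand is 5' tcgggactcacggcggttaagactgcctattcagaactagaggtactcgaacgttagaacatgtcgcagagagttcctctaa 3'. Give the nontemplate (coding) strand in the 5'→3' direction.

5'-TTAGAGGAACTCTCTGCGACATGTTCTAACGTTCGAGTACCTCTAGTTCTGAATAGGCAGTCTTAACCGCCGTGAGTCCCGA-3'

The coding strand is complementary and antiparallel to the template: take the complement (A↔T, G↔C) and reverse.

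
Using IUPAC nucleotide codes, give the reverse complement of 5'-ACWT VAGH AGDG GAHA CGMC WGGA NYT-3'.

5'-ARNTCCWGKCGTDTCCHCTDCTBAWGT-3'

Standard pairs A↔T, G↔C; ambiguity codes pair Y↔R, M↔K, W↔W, D↔H, V↔B, N↔N. Complement (TGWABTCDTCHCCTDTGCKGWCCTNRA), then reverse for 5'→3'.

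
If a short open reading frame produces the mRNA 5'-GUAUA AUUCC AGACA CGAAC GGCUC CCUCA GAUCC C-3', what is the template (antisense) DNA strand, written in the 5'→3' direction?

5'-GGGATCTGAGGGAGCCGTTCGTGTCTGGAATTATAC-3'

Replace U with T to get the coding DNA strand: GTATAATTCCAGACACGAACGGCTCCCTCAGATCCC. The template strand is its reverse complement (complement CATATTAAGGTCTGTGCTTGCCGAGGGAGTCTAGGG, then reverse).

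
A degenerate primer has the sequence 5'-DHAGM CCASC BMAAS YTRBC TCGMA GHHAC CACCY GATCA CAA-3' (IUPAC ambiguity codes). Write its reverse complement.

5'-TTGTGATCRGGTGGTDDCTKCGAGVYARSTTKVGSTGGKCTDH-3'

Standard pairs A↔T, G↔C; ambiguity codes pair R↔Y, M↔K, S↔S, B↔V, D↔H. Complement (HDTCKGGTSGVKTTSRAYVGAGCKTCDDTGGTGGRCTAGTGTT), then reverse for 5'→3'.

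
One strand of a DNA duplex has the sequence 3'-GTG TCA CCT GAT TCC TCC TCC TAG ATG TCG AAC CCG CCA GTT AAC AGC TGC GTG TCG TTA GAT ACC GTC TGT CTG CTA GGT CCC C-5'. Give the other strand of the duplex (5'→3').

The strand is given 3'→5', so its complement runs 5'→3' in the same left-to-right order: pair each base A↔T, G↔C.

5'-CACAGTGGACTAAGGAGGAGGATCTACAGCTTGGGCGGTCAATTGTCGACGCACAGCAATCTATGGCAGACAGACGATCCAGGGG-3'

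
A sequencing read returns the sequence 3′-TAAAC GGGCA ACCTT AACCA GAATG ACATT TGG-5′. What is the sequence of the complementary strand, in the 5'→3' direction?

The strand is given 3'→5', so its complement runs 5'→3' in the same left-to-right order: pair each base A↔T, G↔C.

5'-ATTTGCCCGTTGGAATTGGTCTTACTGTAAACC-3'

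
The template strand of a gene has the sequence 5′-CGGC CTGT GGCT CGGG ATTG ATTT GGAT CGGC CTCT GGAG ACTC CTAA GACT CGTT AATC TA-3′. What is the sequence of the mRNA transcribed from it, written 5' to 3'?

5'-UAGAUUAACGAGUCUUAGGAGUCUCCAGAGGCCGAUCCAAAUCAAUCCCGAGCCACAGGCCG-3'

The mRNA has the sequence of the coding strand (reverse complement of the template) with T→U. Reverse complement of CGGCCTGTGGCTCGGGATTGATTTGGATCGGCCTCTGGAGACTCCTAAGACTCGTTAATCTA is TAGATTAACGAGTCTTAGGAGTCTCCAGAGGCCGATCCAAATCAATCCCGAGCCACAGGCCG; then T→U.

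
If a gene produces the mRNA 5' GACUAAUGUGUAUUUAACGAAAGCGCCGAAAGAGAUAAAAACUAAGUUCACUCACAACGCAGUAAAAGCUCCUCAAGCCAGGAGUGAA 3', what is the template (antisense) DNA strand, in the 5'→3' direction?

5'-TTCACTCCTGGCTTGAGGAGCTTTTACTGCGTTGTGAGTGAACTTAGTTTTTATCTCTTTCGGCGCTTTCGTTAAATACACATTAGTC-3'

Replace U with T to get the coding DNA strand: GACTAATGTGTATTTAACGAAAGCGCCGAAAGAGATAAAAACTAAGTTCACTCACAACGCAGTAAAAGCTCCTCAAGCCAGGAGTGAA. The template strand is its reverse complement (complement CTGATTACACATAAATTGCTTTCGCGGCTTTCTCTATTTTTGATTCAAGTGAGTGTTGCGTCATTTTCGAGGAGTTCGGTCCTCACTT, then reverse).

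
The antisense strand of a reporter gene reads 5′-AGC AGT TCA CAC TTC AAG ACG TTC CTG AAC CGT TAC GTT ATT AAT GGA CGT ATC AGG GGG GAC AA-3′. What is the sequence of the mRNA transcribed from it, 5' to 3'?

5'-UUGUCCCCCCUGAUACGUCCAUUAAUAACGUAACGGUUCAGGAACGUCUUGAAGUGUGAACUGCU-3'

The mRNA has the sequence of the coding strand (reverse complement of the template) with T→U. Reverse complement of AGCAGTTCACACTTCAAGACGTTCCTGAACCGTTACGTTATTAATGGACGTATCAGGGGGGACAA is TTGTCCCCCCTGATACGTCCATTAATAACGTAACGGTTCAGGAACGTCTTGAAGTGTGAACTGCT; then T→U.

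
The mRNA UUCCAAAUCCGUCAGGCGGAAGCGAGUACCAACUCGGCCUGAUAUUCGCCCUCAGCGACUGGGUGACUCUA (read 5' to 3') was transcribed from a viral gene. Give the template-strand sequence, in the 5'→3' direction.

Replace U with T to get the coding DNA strand: TTCCAAATCCGTCAGGCGGAAGCGAGTACCAACTCGGCCTGATATTCGCCCTCAGCGACTGGGTGACTCTA. The template strand is its reverse complement (complement AAGGTTTAGGCAGTCCGCCTTCGCTCATGGTTGAGCCGGACTATAAGCGGGAGTCGCTGACCCACTGAGAT, then reverse).

5′-TAGAGTCACCCAGTCGCTGAGGGCGAATATCAGGCCGAGTTGGTACTCGCTTCCGCCTGACGGATTTGGAA-3′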